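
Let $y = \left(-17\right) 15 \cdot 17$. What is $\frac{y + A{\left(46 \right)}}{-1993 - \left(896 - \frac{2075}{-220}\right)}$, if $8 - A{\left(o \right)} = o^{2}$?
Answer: $\frac{283492}{127531} \approx 2.2229$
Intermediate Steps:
$y = -4335$ ($y = \left(-255\right) 17 = -4335$)
$A{\left(o \right)} = 8 - o^{2}$
$\frac{y + A{\left(46 \right)}}{-1993 - \left(896 - \frac{2075}{-220}\right)} = \frac{-4335 + \left(8 - 46^{2}\right)}{-1993 - \left(896 - \frac{2075}{-220}\right)} = \frac{-4335 + \left(8 - 2116\right)}{-1993 - \left(896 - - \frac{415}{44}\right)} = \frac{-4335 + \left(8 - 2116\right)}{-1993 - \frac{39839}{44}} = \frac{-4335 - 2108}{-1993 - \frac{39839}{44}} = - \frac{6443}{-1993 - \frac{39839}{44}} = - \frac{6443}{- \frac{127531}{44}} = \left(-6443\right) \left(- \frac{44}{127531}\right) = \frac{283492}{127531}$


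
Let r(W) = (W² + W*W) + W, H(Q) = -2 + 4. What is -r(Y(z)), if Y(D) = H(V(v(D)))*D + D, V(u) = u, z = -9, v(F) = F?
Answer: -1431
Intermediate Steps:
H(Q) = 2
Y(D) = 3*D (Y(D) = 2*D + D = 3*D)
r(W) = W + 2*W² (r(W) = (W² + W²) + W = 2*W² + W = W + 2*W²)
-r(Y(z)) = -3*(-9)*(1 + 2*(3*(-9))) = -(-27)*(1 + 2*(-27)) = -(-27)*(1 - 54) = -(-27)*(-53) = -1*1431 = -1431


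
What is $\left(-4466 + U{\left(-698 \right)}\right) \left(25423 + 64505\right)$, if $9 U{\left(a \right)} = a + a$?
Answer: $-415567280$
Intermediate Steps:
$U{\left(a \right)} = \frac{2 a}{9}$ ($U{\left(a \right)} = \frac{a + a}{9} = \frac{2 a}{9}$)
$\left(-4466 + U{\left(-698 \right)}\right) \left(25423 + 64505\right) = \left(-4466 + \frac{2}{9} \left(-698\right)\right) \left(25423 + 64505\right) = \left(-4466 - \frac{1396}{9}\right) 89928 = \left(- \frac{41590}{9}\right) 89928 = -415567280$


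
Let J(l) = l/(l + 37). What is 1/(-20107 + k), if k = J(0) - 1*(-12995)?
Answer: -1/7112 ≈ -0.00014061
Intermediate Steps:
J(l) = l/(37 + l)
k = 12995 (k = 0/(37 + 0) - 1*(-12995) = 0/37 + 12995 = 0*(1/37) + 12995 = 0 + 12995 = 12995)
1/(-20107 + k) = 1/(-20107 + 12995) = 1/(-7112) = -1/7112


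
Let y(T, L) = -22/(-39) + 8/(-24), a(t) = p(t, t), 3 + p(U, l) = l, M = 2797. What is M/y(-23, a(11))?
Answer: 36361/3 ≈ 12120.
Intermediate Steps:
p(U, l) = -3 + l
a(t) = -3 + t
y(T, L) = 3/13 (y(T, L) = -22*(-1/39) + 8*(-1/24) = 22/39 - 1/3 = 3/13)
M/y(-23, a(11)) = 2797/(3/13) = 2797*(13/3) = 36361/3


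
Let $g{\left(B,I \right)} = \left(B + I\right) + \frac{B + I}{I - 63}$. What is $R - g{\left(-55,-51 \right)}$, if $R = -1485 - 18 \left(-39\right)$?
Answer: $- \frac{38642}{57} \approx -677.93$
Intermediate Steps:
$R = -783$ ($R = -1485 - -702 = -1485 + 702 = -783$)
$g{\left(B,I \right)} = B + I + \frac{B + I}{-63 + I}$ ($g{\left(B,I \right)} = \left(B + I\right) + \frac{B + I}{-63 + I} = B + I + \frac{B + I}{-63 + I}$)
$R - g{\left(-55,-51 \right)} = -783 - \frac{\left(-51\right)^{2} - -3410 - -3162 - -2805}{-63 - 51} = -783 - \frac{2601 + 3410 + 3162 + 2805}{-114} = -783 - \left(- \frac{1}{114}\right) 11978 = -783 - - \frac{5989}{57} = -783 + \frac{5989}{57} = - \frac{38642}{57}$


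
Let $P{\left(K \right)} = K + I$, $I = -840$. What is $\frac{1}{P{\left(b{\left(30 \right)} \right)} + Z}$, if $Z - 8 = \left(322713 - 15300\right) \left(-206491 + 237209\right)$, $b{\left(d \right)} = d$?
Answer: $\frac{1}{9443111732} \approx 1.059 \cdot 10^{-10}$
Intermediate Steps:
$Z = 9443112542$ ($Z = 8 + \left(322713 - 15300\right) \left(-206491 + 237209\right) = 8 + 307413 \cdot 30718 = 8 + 9443112534 = 9443112542$)
$P{\left(K \right)} = -840 + K$ ($P{\left(K \right)} = K - 840 = -840 + K$)
$\frac{1}{P{\left(b{\left(30 \right)} \right)} + Z} = \frac{1}{\left(-840 + 30\right) + 9443112542} = \frac{1}{-810 + 9443112542} = \frac{1}{9443111732}$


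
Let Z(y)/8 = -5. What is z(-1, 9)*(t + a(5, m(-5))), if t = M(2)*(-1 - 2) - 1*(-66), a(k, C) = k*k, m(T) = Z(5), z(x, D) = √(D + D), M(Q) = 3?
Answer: 246*√2 ≈ 347.90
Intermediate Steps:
Z(y) = -40 (Z(y) = 8*(-5) = -40)
z(x, D) = √2*√D (z(x, D) = √(2*D) = √2*√D)
m(T) = -40
a(k, C) = k²
t = 57 (t = 3*(-1 - 2) - 1*(-66) = 3*(-3) + 66 = -9 + 66 = 57)
z(-1, 9)*(t + a(5, m(-5))) = (√2*√9)*(57 + 5²) = (√2*3)*(57 + 25) = (3*√2)*82 = 246*√2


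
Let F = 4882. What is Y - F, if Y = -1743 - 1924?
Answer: -8549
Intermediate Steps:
Y = -3667
Y - F = -3667 - 1*4882 = -3667 - 4882 = -8549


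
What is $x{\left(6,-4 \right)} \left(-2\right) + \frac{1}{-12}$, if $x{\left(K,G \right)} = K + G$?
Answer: $- \frac{49}{12} \approx -4.0833$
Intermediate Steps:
$x{\left(K,G \right)} = G + K$
$x{\left(6,-4 \right)} \left(-2\right) + \frac{1}{-12} = \left(-4 + 6\right) \left(-2\right) + \frac{1}{-12} = 2 \left(-2\right) - \frac{1}{12} = -4 - \frac{1}{12} = - \frac{49}{12}$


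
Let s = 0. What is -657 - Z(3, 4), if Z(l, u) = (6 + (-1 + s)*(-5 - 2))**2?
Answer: -826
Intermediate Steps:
Z(l, u) = 169 (Z(l, u) = (6 + (-1 + 0)*(-5 - 2))**2 = (6 - 1*(-7))**2 = (6 + 7)**2 = 13**2 = 169)
-657 - Z(3, 4) = -657 - 1*169 = -657 - 169 = -826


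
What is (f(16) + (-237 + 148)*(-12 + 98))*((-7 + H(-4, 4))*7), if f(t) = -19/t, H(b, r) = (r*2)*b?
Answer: 33437859/16 ≈ 2.0899e+6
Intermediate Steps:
H(b, r) = 2*b*r (H(b, r) = (2*r)*b = 2*b*r)
(f(16) + (-237 + 148)*(-12 + 98))*((-7 + H(-4, 4))*7) = (-19/16 + (-237 + 148)*(-12 + 98))*((-7 + 2*(-4)*4)*7) = (-19*1/16 - 89*86)*((-7 - 32)*7) = (-19/16 - 7654)*(-39*7) = -122483/16*(-273) = 33437859/16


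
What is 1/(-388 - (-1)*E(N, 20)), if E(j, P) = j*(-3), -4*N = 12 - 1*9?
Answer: -4/1543 ≈ -0.0025924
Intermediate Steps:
N = -¾ (N = -(12 - 1*9)/4 = -(12 - 9)/4 = -¼*3 = -¾ ≈ -0.75000)
E(j, P) = -3*j
1/(-388 - (-1)*E(N, 20)) = 1/(-388 - (-1)*(-3*(-¾))) = 1/(-388 - (-1)*9/4) = 1/(-388 - 1*(-9/4)) = 1/(-388 + 9/4) = 1/(-1543/4) = -4/1543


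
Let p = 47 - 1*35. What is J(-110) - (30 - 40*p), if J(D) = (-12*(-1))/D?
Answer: 24744/55 ≈ 449.89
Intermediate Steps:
J(D) = 12/D
p = 12 (p = 47 - 35 = 12)
J(-110) - (30 - 40*p) = 12/(-110) - (30 - 40*12) = 12*(-1/110) - (30 - 480) = -6/55 - 1*(-450) = -6/55 + 450 = 24744/55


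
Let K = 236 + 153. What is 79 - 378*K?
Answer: -146963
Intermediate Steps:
K = 389
79 - 378*K = 79 - 378*389 = 79 - 147042 = -146963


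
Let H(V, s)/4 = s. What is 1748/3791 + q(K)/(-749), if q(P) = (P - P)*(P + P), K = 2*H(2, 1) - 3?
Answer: 1748/3791 ≈ 0.46109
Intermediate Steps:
H(V, s) = 4*s
K = 5 (K = 2*(4*1) - 3 = 2*4 - 3 = 8 - 3 = 5)
q(P) = 0 (q(P) = 0*(2*P) = 0)
1748/3791 + q(K)/(-749) = 1748/3791 + 0/(-749) = 1748*(1/3791) + 0*(-1/749) = 1748/3791 + 0 = 1748/3791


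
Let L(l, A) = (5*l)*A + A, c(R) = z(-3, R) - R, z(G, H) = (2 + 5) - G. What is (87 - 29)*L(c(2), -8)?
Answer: -19024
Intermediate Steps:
z(G, H) = 7 - G
c(R) = 10 - R (c(R) = (7 - 1*(-3)) - R = (7 + 3) - R = 10 - R)
L(l, A) = A + 5*A*l (L(l, A) = 5*A*l + A = A + 5*A*l)
(87 - 29)*L(c(2), -8) = (87 - 29)*(-8*(1 + 5*(10 - 1*2))) = 58*(-8*(1 + 5*(10 - 2))) = 58*(-8*(1 + 5*8)) = 58*(-8*(1 + 40)) = 58*(-8*41) = 58*(-328) = -19024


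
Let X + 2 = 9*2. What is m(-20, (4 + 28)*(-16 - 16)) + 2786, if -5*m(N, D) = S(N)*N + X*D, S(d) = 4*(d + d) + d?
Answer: 26714/5 ≈ 5342.8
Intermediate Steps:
X = 16 (X = -2 + 9*2 = -2 + 18 = 16)
S(d) = 9*d (S(d) = 4*(2*d) + d = 8*d + d = 9*d)
m(N, D) = -16*D/5 - 9*N²/5 (m(N, D) = -((9*N)*N + 16*D)/5 = -(9*N² + 16*D)/5 = -16*D/5 - 9*N²/5)
m(-20, (4 + 28)*(-16 - 16)) + 2786 = (-16*(4 + 28)*(-16 - 16)/5 - 9/5*(-20)²) + 2786 = (-512*(-32)/5 - 9/5*400) + 2786 = (-16/5*(-1024) - 720) + 2786 = (16384/5 - 720) + 2786 = 12784/5 + 2786 = 26714/5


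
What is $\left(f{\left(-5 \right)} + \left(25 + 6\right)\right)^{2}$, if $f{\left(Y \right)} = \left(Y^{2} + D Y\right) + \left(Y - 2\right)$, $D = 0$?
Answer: $2401$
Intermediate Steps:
$f{\left(Y \right)} = -2 + Y + Y^{2}$ ($f{\left(Y \right)} = \left(Y^{2} + 0 Y\right) + \left(Y - 2\right) = \left(Y^{2} + 0\right) + \left(-2 + Y\right) = Y^{2} + \left(-2 + Y\right) = -2 + Y + Y^{2}$)
$\left(f{\left(-5 \right)} + \left(25 + 6\right)\right)^{2} = \left(\left(-2 - 5 + \left(-5\right)^{2}\right) + \left(25 + 6\right)\right)^{2} = \left(\left(-2 - 5 + 25\right) + 31\right)^{2} = \left(18 + 31\right)^{2} = 49^{2} = 2401$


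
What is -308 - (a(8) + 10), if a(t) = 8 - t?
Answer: -318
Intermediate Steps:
-308 - (a(8) + 10) = -308 - ((8 - 1*8) + 10) = -308 - ((8 - 8) + 10) = -308 - (0 + 10) = -308 - 1*10 = -308 - 10 = -318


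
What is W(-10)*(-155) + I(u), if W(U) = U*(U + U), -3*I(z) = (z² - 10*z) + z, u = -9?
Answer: -31054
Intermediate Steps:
I(z) = 3*z - z²/3 (I(z) = -((z² - 10*z) + z)/3 = -(z² - 9*z)/3 = 3*z - z²/3)
W(U) = 2*U² (W(U) = U*(2*U) = 2*U²)
W(-10)*(-155) + I(u) = (2*(-10)²)*(-155) + (⅓)*(-9)*(9 - 1*(-9)) = (2*100)*(-155) + (⅓)*(-9)*(9 + 9) = 200*(-155) + (⅓)*(-9)*18 = -31000 - 54 = -31054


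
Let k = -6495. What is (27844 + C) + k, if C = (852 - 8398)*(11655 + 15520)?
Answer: -205041201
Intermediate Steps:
C = -205062550 (C = -7546*27175 = -205062550)
(27844 + C) + k = (27844 - 205062550) - 6495 = -205034706 - 6495 = -205041201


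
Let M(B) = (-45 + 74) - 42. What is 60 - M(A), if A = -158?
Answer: 73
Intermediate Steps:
M(B) = -13 (M(B) = 29 - 42 = -13)
60 - M(A) = 60 - 1*(-13) = 60 + 13 = 73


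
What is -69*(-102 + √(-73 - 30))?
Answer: 7038 - 69*I*√103 ≈ 7038.0 - 700.27*I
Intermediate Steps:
-69*(-102 + √(-73 - 30)) = -69*(-102 + √(-103)) = -69*(-102 + I*√103) = 7038 - 69*I*√103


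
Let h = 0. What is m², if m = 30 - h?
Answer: 900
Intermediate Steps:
m = 30 (m = 30 - 1*0 = 30 + 0 = 30)
m² = 30² = 900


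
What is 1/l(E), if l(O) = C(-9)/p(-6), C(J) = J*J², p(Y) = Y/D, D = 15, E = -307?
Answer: 2/3645 ≈ 0.00054870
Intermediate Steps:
p(Y) = Y/15
C(J) = J³
l(O) = 3645/2 (l(O) = (-9)³/(((1/15)*(-6))) = -729/(-⅖) = -729*(-5/2) = 3645/2)
1/l(E) = 1/(3645/2) = 2/3645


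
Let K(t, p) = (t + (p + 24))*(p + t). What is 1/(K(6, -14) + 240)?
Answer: 1/112 ≈ 0.0089286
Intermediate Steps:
K(t, p) = (p + t)*(24 + p + t) (K(t, p) = (t + (24 + p))*(p + t) = (24 + p + t)*(p + t) = (p + t)*(24 + p + t))
1/(K(6, -14) + 240) = 1/(((-14)**2 + 6**2 + 24*(-14) + 24*6 + 2*(-14)*6) + 240) = 1/((196 + 36 - 336 + 144 - 168) + 240) = 1/(-128 + 240) = 1/112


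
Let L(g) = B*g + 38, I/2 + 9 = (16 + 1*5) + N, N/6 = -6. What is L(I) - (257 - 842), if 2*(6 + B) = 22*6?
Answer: -2257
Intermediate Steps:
N = -36 (N = 6*(-6) = -36)
B = 60 (B = -6 + (22*6)/2 = -6 + (1/2)*132 = -6 + 66 = 60)
I = -48 (I = -18 + 2*((16 + 1*5) - 36) = -18 + 2*((16 + 5) - 36) = -18 + 2*(21 - 36) = -18 + 2*(-15) = -18 - 30 = -48)
L(g) = 38 + 60*g (L(g) = 60*g + 38 = 38 + 60*g)
L(I) - (257 - 842) = (38 + 60*(-48)) - (257 - 842) = (38 - 2880) - 1*(-585) = -2842 + 585 = -2257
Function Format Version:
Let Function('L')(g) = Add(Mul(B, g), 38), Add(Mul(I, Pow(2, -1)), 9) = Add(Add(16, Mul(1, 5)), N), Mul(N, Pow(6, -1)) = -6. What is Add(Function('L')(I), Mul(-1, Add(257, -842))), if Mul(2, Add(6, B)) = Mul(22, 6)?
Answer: -2257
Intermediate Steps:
N = -36 (N = Mul(6, -6) = -36)
B = 60 (B = Add(-6, Mul(Rational(1, 2), Mul(22, 6))) = Add(-6, Mul(Rational(1, 2), 132)) = Add(-6, 66) = 60)
I = -48 (I = Add(-18, Mul(2, Add(Add(16, Mul(1, 5)), -36))) = Add(-18, Mul(2, Add(Add(16, 5), -36))) = Add(-18, Mul(2, Add(21, -36))) = Add(-18, Mul(2, -15)) = Add(-18, -30) = -48)
Function('L')(g) = Add(38, Mul(60, g)) (Function('L')(g) = Add(Mul(60, g), 38) = Add(38, Mul(60, g)))
Add(Function('L')(I), Mul(-1, Add(257, -842))) = Add(Add(38, Mul(60, -48)), Mul(-1, Add(257, -842))) = Add(Add(38, -2880), Mul(-1, -585)) = Add(-2842, 585) = -2257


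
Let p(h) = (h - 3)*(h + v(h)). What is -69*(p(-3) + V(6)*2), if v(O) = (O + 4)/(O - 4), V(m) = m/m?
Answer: -10074/7 ≈ -1439.1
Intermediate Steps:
V(m) = 1
v(O) = (4 + O)/(-4 + O)
p(h) = (-3 + h)*(h + (4 + h)/(-4 + h)) (p(h) = (h - 3)*(h + (4 + h)/(-4 + h)) = (-3 + h)*(h + (4 + h)/(-4 + h)))
-69*(p(-3) + V(6)*2) = -69*((-12 + (-3)³ - 6*(-3)² + 13*(-3))/(-4 - 3) + 1*2) = -69*((-12 - 27 - 6*9 - 39)/(-7) + 2) = -69*(-(-12 - 27 - 54 - 39)/7 + 2) = -69*(-⅐*(-132) + 2) = -69*(132/7 + 2) = -69*146/7 = -10074/7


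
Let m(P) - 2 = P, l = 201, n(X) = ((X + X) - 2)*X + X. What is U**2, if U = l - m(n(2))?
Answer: 37249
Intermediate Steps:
n(X) = X + X*(-2 + 2*X) (n(X) = (2*X - 2)*X + X = (-2 + 2*X)*X + X = X*(-2 + 2*X) + X = X + X*(-2 + 2*X))
m(P) = 2 + P
U = 193 (U = 201 - (2 + 2*(-1 + 2*2)) = 201 - (2 + 2*(-1 + 4)) = 201 - (2 + 2*3) = 201 - (2 + 6) = 201 - 1*8 = 201 - 8 = 193)
U**2 = 193**2 = 37249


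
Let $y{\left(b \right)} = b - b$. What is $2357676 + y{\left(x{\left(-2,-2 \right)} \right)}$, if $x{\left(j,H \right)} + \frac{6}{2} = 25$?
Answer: $2357676$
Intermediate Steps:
$x{\left(j,H \right)} = 22$ ($x{\left(j,H \right)} = -3 + 25 = 22$)
$y{\left(b \right)} = 0$
$2357676 + y{\left(x{\left(-2,-2 \right)} \right)} = 2357676 + 0 = 2357676$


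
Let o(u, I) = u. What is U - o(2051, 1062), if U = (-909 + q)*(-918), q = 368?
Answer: 494587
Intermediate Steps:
U = 496638 (U = (-909 + 368)*(-918) = -541*(-918) = 496638)
U - o(2051, 1062) = 496638 - 1*2051 = 496638 - 2051 = 494587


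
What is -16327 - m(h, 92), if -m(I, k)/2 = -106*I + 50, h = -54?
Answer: -4779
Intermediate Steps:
m(I, k) = -100 + 212*I (m(I, k) = -2*(-106*I + 50) = -2*(50 - 106*I) = -100 + 212*I)
-16327 - m(h, 92) = -16327 - (-100 + 212*(-54)) = -16327 - (-100 - 11448) = -16327 - 1*(-11548) = -16327 + 11548 = -4779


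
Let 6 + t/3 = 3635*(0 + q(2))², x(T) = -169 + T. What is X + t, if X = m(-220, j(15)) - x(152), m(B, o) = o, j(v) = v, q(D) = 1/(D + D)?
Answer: 11129/16 ≈ 695.56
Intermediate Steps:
q(D) = 1/(2*D)
X = 32 (X = 15 - (-169 + 152) = 15 - 1*(-17) = 15 + 17 = 32)
t = 10617/16 (t = -18 + 3*(3635*(0 + (½)/2)²) = -18 + 3*(3635*(0 + (½)*(½))²) = -18 + 3*(3635*(0 + ¼)²) = -18 + 3*(3635*(¼)²) = -18 + 3*(3635*(1/16)) = -18 + 3*(3635/16) = -18 + 10905/16 = 10617/16 ≈ 663.56)
X + t = 32 + 10617/16 = 11129/16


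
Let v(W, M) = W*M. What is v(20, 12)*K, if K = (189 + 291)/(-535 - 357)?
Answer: -28800/223 ≈ -129.15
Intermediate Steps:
v(W, M) = M*W
K = -120/223 (K = 480/(-892) = 480*(-1/892) = -120/223 ≈ -0.53812)
v(20, 12)*K = (12*20)*(-120/223) = 240*(-120/223) = -28800/223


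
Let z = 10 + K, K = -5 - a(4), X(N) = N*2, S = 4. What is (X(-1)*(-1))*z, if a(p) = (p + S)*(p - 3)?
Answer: -6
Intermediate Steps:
X(N) = 2*N
a(p) = (-3 + p)*(4 + p) (a(p) = (p + 4)*(p - 3) = (4 + p)*(-3 + p) = (-3 + p)*(4 + p))
K = -13 (K = -5 - (-12 + 4 + 4²) = -5 - (-12 + 4 + 16) = -5 - 1*8 = -5 - 8 = -13)
z = -3 (z = 10 - 13 = -3)
(X(-1)*(-1))*z = ((2*(-1))*(-1))*(-3) = -2*(-1)*(-3) = 2*(-3) = -6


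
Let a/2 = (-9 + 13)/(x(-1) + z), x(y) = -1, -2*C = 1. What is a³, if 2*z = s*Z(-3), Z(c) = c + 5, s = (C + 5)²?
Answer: 32768/456533 ≈ 0.071776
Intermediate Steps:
C = -½ (C = -½*1 = -½ ≈ -0.50000)
s = 81/4 (s = (-½ + 5)² = (9/2)² = 81/4 ≈ 20.250)
Z(c) = 5 + c
z = 81/4 (z = (81*(5 - 3)/4)/2 = ((81/4)*2)/2 = (½)*(81/2) = 81/4 ≈ 20.250)
a = 32/77 (a = 2*((-9 + 13)/(-1 + 81/4)) = 2*(4/(77/4)) = 2*(4*(4/77)) = 2*(16/77) = 32/77 ≈ 0.41558)
a³ = (32/77)³ = 32768/456533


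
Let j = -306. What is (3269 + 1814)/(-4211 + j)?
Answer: -5083/4517 ≈ -1.1253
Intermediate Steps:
(3269 + 1814)/(-4211 + j) = (3269 + 1814)/(-4211 - 306) = 5083/(-4517) = 5083*(-1/4517) = -5083/4517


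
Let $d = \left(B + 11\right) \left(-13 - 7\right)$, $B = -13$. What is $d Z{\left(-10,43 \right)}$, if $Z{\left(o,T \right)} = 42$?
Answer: $1680$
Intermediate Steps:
$d = 40$ ($d = \left(-13 + 11\right) \left(-13 - 7\right) = \left(-2\right) \left(-20\right) = 40$)
$d Z{\left(-10,43 \right)} = 40 \cdot 42 = 1680$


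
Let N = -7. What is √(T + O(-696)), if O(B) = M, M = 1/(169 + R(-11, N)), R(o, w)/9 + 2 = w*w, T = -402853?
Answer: 15*I*√39218187/148 ≈ 634.71*I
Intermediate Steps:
R(o, w) = -18 + 9*w² (R(o, w) = -18 + 9*(w*w) = -18 + 9*w²)
M = 1/592 (M = 1/(169 + (-18 + 9*(-7)²)) = 1/(169 + (-18 + 9*49)) = 1/(169 + (-18 + 441)) = 1/(169 + 423) = 1/592 ≈ 0.0016892)
O(B) = 1/592
√(T + O(-696)) = √(-402853 + 1/592) = √(-238488975/592) = 15*I*√39218187/148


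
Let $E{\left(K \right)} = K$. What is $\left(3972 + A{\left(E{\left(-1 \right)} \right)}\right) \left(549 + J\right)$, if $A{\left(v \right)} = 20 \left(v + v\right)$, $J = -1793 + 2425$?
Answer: $4643692$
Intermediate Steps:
$J = 632$
$A{\left(v \right)} = 40 v$ ($A{\left(v \right)} = 20 \cdot 2 v = 40 v$)
$\left(3972 + A{\left(E{\left(-1 \right)} \right)}\right) \left(549 + J\right) = \left(3972 + 40 \left(-1\right)\right) \left(549 + 632\right) = \left(3972 - 40\right) 1181 = 3932 \cdot 1181 = 4643692$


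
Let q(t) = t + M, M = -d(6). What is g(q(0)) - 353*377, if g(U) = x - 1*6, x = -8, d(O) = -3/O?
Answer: -133095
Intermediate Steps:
M = ½ (M = -(-3)/6 = -1*(-½) = ½ ≈ 0.50000)
q(t) = ½ + t (q(t) = t + ½ = ½ + t)
g(U) = -14 (g(U) = -8 - 1*6 = -8 - 6 = -14)
g(q(0)) - 353*377 = -14 - 353*377 = -14 - 133081 = -133095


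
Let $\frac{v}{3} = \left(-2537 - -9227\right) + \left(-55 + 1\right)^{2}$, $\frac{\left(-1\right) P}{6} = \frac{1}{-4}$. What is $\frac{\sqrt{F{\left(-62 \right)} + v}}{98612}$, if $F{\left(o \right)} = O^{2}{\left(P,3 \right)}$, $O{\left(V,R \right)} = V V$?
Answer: $\frac{3 \sqrt{51241}}{394448} \approx 0.0017216$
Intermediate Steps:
$P = \frac{3}{2}$ ($P = - \frac{6}{-4} = \left(-6\right) \left(- \frac{1}{4}\right) = \frac{3}{2} \approx 1.5$)
$O{\left(V,R \right)} = V^{2}$
$F{\left(o \right)} = \frac{81}{16}$ ($F{\left(o \right)} = \left(\left(\frac{3}{2}\right)^{2}\right)^{2} = \left(\frac{9}{4}\right)^{2} = \frac{81}{16}$)
$v = 28818$ ($v = 3 \left(\left(-2537 - -9227\right) + \left(-55 + 1\right)^{2}\right) = 3 \left(\left(-2537 + 9227\right) + \left(-54\right)^{2}\right) = 3 \left(6690 + 2916\right) = 3 \cdot 9606 = 28818$)
$\frac{\sqrt{F{\left(-62 \right)} + v}}{98612} = \frac{\sqrt{\frac{81}{16} + 28818}}{98612} = \sqrt{\frac{461169}{16}} \cdot \frac{1}{98612} = \frac{3 \sqrt{51241}}{4} \cdot \frac{1}{98612} = \frac{3 \sqrt{51241}}{394448}$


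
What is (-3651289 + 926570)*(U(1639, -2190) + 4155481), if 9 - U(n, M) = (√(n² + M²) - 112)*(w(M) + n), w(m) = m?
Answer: -11154394698382 - 1501320169*√7482421 ≈ -1.5261e+13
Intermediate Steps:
U(n, M) = 9 - (-112 + √(M² + n²))*(M + n) (U(n, M) = 9 - (√(n² + M²) - 112)*(M + n) = 9 - (√(M² + n²) - 112)*(M + n) = 9 - (-112 + √(M² + n²))*(M + n))
(-3651289 + 926570)*(U(1639, -2190) + 4155481) = (-3651289 + 926570)*((9 + 112*(-2190) + 112*1639 - 1*(-2190)*√((-2190)² + 1639²) - 1*1639*√((-2190)² + 1639²)) + 4155481) = -2724719*((9 - 245280 + 183568 - 1*(-2190)*√(4796100 + 2686321) - 1*1639*√(4796100 + 2686321)) + 4155481) = -2724719*((9 - 245280 + 183568 - 1*(-2190)*√7482421 - 1*1639*√7482421) + 4155481) = -2724719*((9 - 245280 + 183568 + 2190*√7482421 - 1639*√7482421) + 4155481) = -2724719*((-61703 + 551*√7482421) + 4155481) = -2724719*(4093778 + 551*√7482421) = -11154394698382 - 1501320169*√7482421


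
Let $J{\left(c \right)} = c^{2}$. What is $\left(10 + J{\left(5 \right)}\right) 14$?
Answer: $490$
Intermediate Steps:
$\left(10 + J{\left(5 \right)}\right) 14 = \left(10 + 5^{2}\right) 14 = \left(10 + 25\right) 14 = 35 \cdot 14 = 490$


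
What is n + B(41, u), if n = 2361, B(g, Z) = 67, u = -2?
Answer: 2428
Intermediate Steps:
n + B(41, u) = 2361 + 67 = 2428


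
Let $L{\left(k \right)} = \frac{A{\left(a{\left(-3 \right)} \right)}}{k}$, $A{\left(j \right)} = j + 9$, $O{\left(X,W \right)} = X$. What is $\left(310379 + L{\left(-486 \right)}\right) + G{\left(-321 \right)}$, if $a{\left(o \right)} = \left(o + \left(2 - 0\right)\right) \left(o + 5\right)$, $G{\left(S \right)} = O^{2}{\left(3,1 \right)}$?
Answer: $\frac{150848561}{486} \approx 3.1039 \cdot 10^{5}$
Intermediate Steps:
$G{\left(S \right)} = 9$ ($G{\left(S \right)} = 3^{2} = 9$)
$a{\left(o \right)} = \left(2 + o\right) \left(5 + o\right)$ ($a{\left(o \right)} = \left(o + \left(2 + 0\right)\right) \left(5 + o\right) = \left(o + 2\right) \left(5 + o\right) = \left(2 + o\right) \left(5 + o\right)$)
$A{\left(j \right)} = 9 + j$
$L{\left(k \right)} = \frac{7}{k}$ ($L{\left(k \right)} = \frac{9 + \left(10 + \left(-3\right)^{2} + 7 \left(-3\right)\right)}{k} = \frac{9 + \left(10 + 9 - 21\right)}{k} = \frac{9 - 2}{k} = \frac{7}{k}$)
$\left(310379 + L{\left(-486 \right)}\right) + G{\left(-321 \right)} = \left(310379 + \frac{7}{-486}\right) + 9 = \left(310379 + 7 \left(- \frac{1}{486}\right)\right) + 9 = \left(310379 - \frac{7}{486}\right) + 9 = \frac{150844187}{486} + 9 = \frac{150848561}{486}$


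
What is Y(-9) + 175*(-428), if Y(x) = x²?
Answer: -74819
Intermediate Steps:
Y(-9) + 175*(-428) = (-9)² + 175*(-428) = 81 - 74900 = -74819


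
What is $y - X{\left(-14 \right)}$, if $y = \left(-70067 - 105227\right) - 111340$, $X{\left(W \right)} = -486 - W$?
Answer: $-286162$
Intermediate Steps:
$y = -286634$ ($y = -175294 - 111340 = -286634$)
$y - X{\left(-14 \right)} = -286634 - \left(-486 - -14\right) = -286634 - \left(-486 + 14\right) = -286634 - -472 = -286634 + 472 = -286162$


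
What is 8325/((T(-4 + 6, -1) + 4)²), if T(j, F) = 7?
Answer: 8325/121 ≈ 68.802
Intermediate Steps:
8325/((T(-4 + 6, -1) + 4)²) = 8325/((7 + 4)²) = 8325/(11²) = 8325/121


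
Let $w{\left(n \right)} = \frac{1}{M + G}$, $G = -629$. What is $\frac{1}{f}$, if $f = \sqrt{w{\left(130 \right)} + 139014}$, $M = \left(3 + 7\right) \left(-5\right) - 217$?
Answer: $\frac{8 \sqrt{1743791602}}{124556543} \approx 0.0026821$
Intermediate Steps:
$M = -267$ ($M = 10 \left(-5\right) - 217 = -50 - 217 = -267$)
$w{\left(n \right)} = - \frac{1}{896}$ ($w{\left(n \right)} = \frac{1}{-267 - 629} = \frac{1}{-896} = - \frac{1}{896}$)
$f = \frac{\sqrt{1743791602}}{112}$ ($f = \sqrt{- \frac{1}{896} + 139014} = \sqrt{\frac{124556543}{896}} = \frac{\sqrt{1743791602}}{112} \approx 372.85$)
$\frac{1}{f} = \frac{1}{\frac{1}{112} \sqrt{1743791602}} = \frac{8 \sqrt{1743791602}}{124556543}$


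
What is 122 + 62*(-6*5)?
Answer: -1738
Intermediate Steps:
122 + 62*(-6*5) = 122 + 62*(-30) = 122 - 1860 = -1738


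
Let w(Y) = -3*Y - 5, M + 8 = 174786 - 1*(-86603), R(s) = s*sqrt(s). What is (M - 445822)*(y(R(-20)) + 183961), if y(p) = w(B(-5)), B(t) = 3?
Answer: -33927368627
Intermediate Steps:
R(s) = s**(3/2)
M = 261381 (M = -8 + (174786 - 1*(-86603)) = -8 + (174786 + 86603) = -8 + 261389 = 261381)
w(Y) = -5 - 3*Y
y(p) = -14 (y(p) = -5 - 3*3 = -5 - 9 = -14)
(M - 445822)*(y(R(-20)) + 183961) = (261381 - 445822)*(-14 + 183961) = -184441*183947 = -33927368627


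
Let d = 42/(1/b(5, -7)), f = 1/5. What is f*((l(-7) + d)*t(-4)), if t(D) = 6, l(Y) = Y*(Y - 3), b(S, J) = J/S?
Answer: 336/25 ≈ 13.440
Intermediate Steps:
l(Y) = Y*(-3 + Y)
f = ⅕ ≈ 0.20000
d = -294/5 (d = 42/(1/(-7/5)) = 42/(-5/7) = 42*(-7/5) = -294/5 ≈ -58.800)
f*((l(-7) + d)*t(-4)) = ((-7*(-3 - 7) - 294/5)*6)/5 = ((-7*(-10) - 294/5)*6)/5 = ((70 - 294/5)*6)/5 = ((56/5)*6)/5 = (⅕)*(336/5) = 336/25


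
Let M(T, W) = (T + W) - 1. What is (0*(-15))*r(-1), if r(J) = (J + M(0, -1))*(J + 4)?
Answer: 0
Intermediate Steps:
M(T, W) = -1 + T + W
r(J) = (-2 + J)*(4 + J) (r(J) = (J + (-1 + 0 - 1))*(J + 4) = (J - 2)*(4 + J) = (-2 + J)*(4 + J))
(0*(-15))*r(-1) = (0*(-15))*(-8 + (-1)² + 2*(-1)) = 0*(-8 + 1 - 2) = 0*(-9) = 0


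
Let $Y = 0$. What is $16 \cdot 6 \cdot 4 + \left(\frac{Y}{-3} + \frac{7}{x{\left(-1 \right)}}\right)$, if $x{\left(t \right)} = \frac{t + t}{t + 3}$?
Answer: $377$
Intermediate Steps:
$x{\left(t \right)} = \frac{2 t}{3 + t}$
$16 \cdot 6 \cdot 4 + \left(\frac{Y}{-3} + \frac{7}{x{\left(-1 \right)}}\right) = 16 \cdot 6 \cdot 4 + \left(\frac{0}{-3} + \frac{7}{2 \left(-1\right) \frac{1}{3 - 1}}\right) = 16 \cdot 24 + \left(0 \left(- \frac{1}{3}\right) + \frac{7}{2 \left(-1\right) \frac{1}{2}}\right) = 384 + \left(0 + \frac{7}{2 \left(-1\right) \frac{1}{2}}\right) = 384 + \left(0 + \frac{7}{-1}\right) = 384 + \left(0 + 7 \left(-1\right)\right) = 384 + \left(0 - 7\right) = 384 - 7 = 377$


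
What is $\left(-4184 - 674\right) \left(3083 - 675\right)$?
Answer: $-11698064$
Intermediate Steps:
$\left(-4184 - 674\right) \left(3083 - 675\right) = \left(-4858\right) 2408 = -11698064$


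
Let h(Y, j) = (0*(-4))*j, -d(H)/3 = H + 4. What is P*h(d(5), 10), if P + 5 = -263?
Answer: 0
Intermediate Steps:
P = -268 (P = -5 - 263 = -268)
d(H) = -12 - 3*H (d(H) = -3*(H + 4) = -3*(4 + H) = -12 - 3*H)
h(Y, j) = 0 (h(Y, j) = 0*j = 0)
P*h(d(5), 10) = -268*0 = 0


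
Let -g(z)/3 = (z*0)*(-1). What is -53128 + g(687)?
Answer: -53128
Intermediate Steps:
g(z) = 0 (g(z) = -3*z*0*(-1) = -0*(-1) = -3*0 = 0)
-53128 + g(687) = -53128 + 0 = -53128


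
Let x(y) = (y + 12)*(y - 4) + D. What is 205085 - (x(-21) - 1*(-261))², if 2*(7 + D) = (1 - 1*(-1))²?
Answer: -26276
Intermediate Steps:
D = -5 (D = -7 + (1 - 1*(-1))²/2 = -7 + (1 + 1)²/2 = -7 + (½)*2² = -7 + (½)*4 = -7 + 2 = -5)
x(y) = -5 + (-4 + y)*(12 + y) (x(y) = (y + 12)*(y - 4) - 5 = (12 + y)*(-4 + y) - 5 = (-4 + y)*(12 + y) - 5 = -5 + (-4 + y)*(12 + y))
205085 - (x(-21) - 1*(-261))² = 205085 - ((-53 + (-21)² + 8*(-21)) - 1*(-261))² = 205085 - ((-53 + 441 - 168) + 261)² = 205085 - (220 + 261)² = 205085 - 1*481² = 205085 - 1*231361 = 205085 - 231361 = -26276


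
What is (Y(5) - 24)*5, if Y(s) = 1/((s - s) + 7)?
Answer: -835/7 ≈ -119.29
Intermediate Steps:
Y(s) = ⅐ (Y(s) = 1/(0 + 7) = 1/7 = ⅐)
(Y(5) - 24)*5 = (⅐ - 24)*5 = -167/7*5 = -835/7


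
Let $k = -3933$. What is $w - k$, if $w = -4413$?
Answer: $-480$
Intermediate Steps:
$w - k = -4413 - -3933 = -4413 + 3933 = -480$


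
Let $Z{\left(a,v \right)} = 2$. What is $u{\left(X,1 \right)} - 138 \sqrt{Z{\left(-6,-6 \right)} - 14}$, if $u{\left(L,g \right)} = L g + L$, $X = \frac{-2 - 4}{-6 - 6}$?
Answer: $1 - 276 i \sqrt{3} \approx 1.0 - 478.05 i$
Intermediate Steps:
$X = \frac{1}{2}$ ($X = - \frac{6}{-12} = \left(-6\right) \left(- \frac{1}{12}\right) = \frac{1}{2} \approx 0.5$)
$u{\left(L,g \right)} = L + L g$
$u{\left(X,1 \right)} - 138 \sqrt{Z{\left(-6,-6 \right)} - 14} = \frac{1 + 1}{2} - 138 \sqrt{2 - 14} = \frac{1}{2} \cdot 2 - 138 \sqrt{-12} = 1 - 138 \cdot 2 i \sqrt{3} = 1 - 276 i \sqrt{3}$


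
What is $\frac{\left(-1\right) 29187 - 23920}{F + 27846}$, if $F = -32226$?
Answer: $\frac{53107}{4380} \approx 12.125$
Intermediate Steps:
$\frac{\left(-1\right) 29187 - 23920}{F + 27846} = \frac{\left(-1\right) 29187 - 23920}{-32226 + 27846} = \frac{-29187 - 23920}{-4380} = \left(-53107\right) \left(- \frac{1}{4380}\right) = \frac{53107}{4380}$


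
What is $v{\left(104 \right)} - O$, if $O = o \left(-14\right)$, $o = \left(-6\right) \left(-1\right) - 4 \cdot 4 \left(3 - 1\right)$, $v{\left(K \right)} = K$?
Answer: $-260$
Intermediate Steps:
$o = -26$ ($o = 6 - 4 \cdot 4 \cdot 2 = 6 - 32 = -26$)
$O = 364$ ($O = \left(-26\right) \left(-14\right) = 364$)
$v{\left(104 \right)} - O = 104 - 364 = -260$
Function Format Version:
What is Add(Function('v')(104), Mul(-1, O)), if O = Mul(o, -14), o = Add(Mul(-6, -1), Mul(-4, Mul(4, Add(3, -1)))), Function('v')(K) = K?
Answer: -260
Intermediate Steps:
o = -26 (o = Add(6, Mul(-4, Mul(4, 2))) = Add(6, Mul(-4, 8)) = Add(6, -32) = -26)
O = 364 (O = Mul(-26, -14) = 364)
Add(Function('v')(104), Mul(-1, O)) = Add(104, Mul(-1, 364)) = Add(104, -364) = -260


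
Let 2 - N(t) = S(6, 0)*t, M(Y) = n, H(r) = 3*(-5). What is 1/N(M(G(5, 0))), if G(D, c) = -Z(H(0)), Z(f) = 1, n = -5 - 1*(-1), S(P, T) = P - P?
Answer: ½ ≈ 0.50000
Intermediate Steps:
S(P, T) = 0
n = -4 (n = -5 + 1 = -4)
H(r) = -15
G(D, c) = -1 (G(D, c) = -1*1 = -1)
M(Y) = -4
N(t) = 2 (N(t) = 2 - 0*t = 2 - 1*0 = 2 + 0 = 2)
1/N(M(G(5, 0))) = 1/2 = ½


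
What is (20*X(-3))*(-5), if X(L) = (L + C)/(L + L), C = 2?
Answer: -50/3 ≈ -16.667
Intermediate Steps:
X(L) = (2 + L)/(2*L) (X(L) = (L + 2)/(L + L) = (2 + L)/((2*L)) = (2 + L)*(1/(2*L)) = (2 + L)/(2*L))
(20*X(-3))*(-5) = (20*((½)*(2 - 3)/(-3)))*(-5) = (20*((½)*(-⅓)*(-1)))*(-5) = (20*(⅙))*(-5) = (10/3)*(-5) = -50/3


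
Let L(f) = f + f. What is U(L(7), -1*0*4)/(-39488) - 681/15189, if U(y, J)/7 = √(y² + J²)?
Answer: -4729975/99963872 ≈ -0.047317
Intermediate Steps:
L(f) = 2*f
U(y, J) = 7*√(J² + y²) (U(y, J) = 7*√(y² + J²) = 7*√(J² + y²))
U(L(7), -1*0*4)/(-39488) - 681/15189 = (7*√((-1*0*4)² + (2*7)²))/(-39488) - 681/15189 = (7*√((0*4)² + 14²))*(-1/39488) - 681*1/15189 = (7*√(0² + 196))*(-1/39488) - 227/5063 = (7*√(0 + 196))*(-1/39488) - 227/5063 = (7*√196)*(-1/39488) - 227/5063 = (7*14)*(-1/39488) - 227/5063 = 98*(-1/39488) - 227/5063 = -49/19744 - 227/5063 = -4729975/99963872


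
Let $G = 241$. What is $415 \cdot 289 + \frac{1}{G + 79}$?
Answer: $\frac{38379201}{320} \approx 1.1994 \cdot 10^{5}$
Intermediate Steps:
$415 \cdot 289 + \frac{1}{G + 79} = 415 \cdot 289 + \frac{1}{241 + 79} = 119935 + \frac{1}{320} = \frac{38379201}{320}$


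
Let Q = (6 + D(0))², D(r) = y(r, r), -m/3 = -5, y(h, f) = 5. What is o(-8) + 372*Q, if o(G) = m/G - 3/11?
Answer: 3960867/88 ≈ 45010.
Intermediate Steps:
m = 15 (m = -3*(-5) = 15)
D(r) = 5
o(G) = -3/11 + 15/G (o(G) = 15/G - 3/11 = -3/11 + 15/G)
Q = 121 (Q = (6 + 5)² = 11² = 121)
o(-8) + 372*Q = (-3/11 + 15/(-8)) + 372*121 = (-3/11 + 15*(-⅛)) + 45012 = (-3/11 - 15/8) + 45012 = -189/88 + 45012 = 3960867/88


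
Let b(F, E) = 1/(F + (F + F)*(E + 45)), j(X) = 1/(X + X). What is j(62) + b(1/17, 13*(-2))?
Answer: 2147/4836 ≈ 0.44396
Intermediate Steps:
j(X) = 1/(2*X)
b(F, E) = 1/(F + 2*F*(45 + E)) (b(F, E) = 1/(F + (2*F)*(45 + E)) = 1/(F + 2*F*(45 + E)))
j(62) + b(1/17, 13*(-2)) = (½)/62 + 1/((1/17)*(91 + 2*(13*(-2)))) = (½)*(1/62) + 1/((1/17)*(91 + 2*(-26))) = 1/124 + 17/(91 - 52) = 1/124 + 17/39 = 2147/4836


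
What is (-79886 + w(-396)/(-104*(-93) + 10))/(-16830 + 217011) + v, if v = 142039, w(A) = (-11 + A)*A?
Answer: 137646230707079/969076221 ≈ 1.4204e+5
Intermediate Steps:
w(A) = A*(-11 + A)
(-79886 + w(-396)/(-104*(-93) + 10))/(-16830 + 217011) + v = (-79886 + (-396*(-11 - 396))/(-104*(-93) + 10))/(-16830 + 217011) + 142039 = (-79886 + (-396*(-407))/(9672 + 10))/200181 + 142039 = (-79886 + 161172/9682)*(1/200181) + 142039 = (-79886 + 161172*(1/9682))*(1/200181) + 142039 = (-79886 + 80586/4841)*(1/200181) + 142039 = -386647540/4841*1/200181 + 142039 = -386647540/969076221 + 142039 = 137646230707079/969076221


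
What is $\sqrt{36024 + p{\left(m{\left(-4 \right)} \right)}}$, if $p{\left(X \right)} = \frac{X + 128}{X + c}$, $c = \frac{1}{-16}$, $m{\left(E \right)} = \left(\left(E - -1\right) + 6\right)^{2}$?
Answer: $\frac{14 \sqrt{3760042}}{143} \approx 189.84$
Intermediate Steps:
$m{\left(E \right)} = \left(7 + E\right)^{2}$ ($m{\left(E \right)} = \left(\left(E + 1\right) + 6\right)^{2} = \left(\left(1 + E\right) + 6\right)^{2} = \left(7 + E\right)^{2}$)
$c = - \frac{1}{16} \approx -0.0625$
$p{\left(X \right)} = \frac{128 + X}{- \frac{1}{16} + X}$ ($p{\left(X \right)} = \frac{X + 128}{X - \frac{1}{16}} = \frac{128 + X}{- \frac{1}{16} + X}$)
$\sqrt{36024 + p{\left(m{\left(-4 \right)} \right)}} = \sqrt{36024 + \frac{16 \left(128 + \left(7 - 4\right)^{2}\right)}{-1 + 16 \left(7 - 4\right)^{2}}} = \sqrt{36024 + \frac{16 \left(128 + 3^{2}\right)}{-1 + 16 \cdot 3^{2}}} = \sqrt{36024 + \frac{16 \left(128 + 9\right)}{-1 + 16 \cdot 9}} = \sqrt{36024 + 16 \frac{1}{-1 + 144} \cdot 137} = \sqrt{36024 + 16 \cdot \frac{1}{143} \cdot 137} = \sqrt{36024 + \frac{2192}{143}} = \sqrt{\frac{5153624}{143}} = \frac{14 \sqrt{3760042}}{143}$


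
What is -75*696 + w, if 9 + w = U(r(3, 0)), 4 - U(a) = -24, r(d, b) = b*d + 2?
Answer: -52181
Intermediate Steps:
r(d, b) = 2 + b*d
U(a) = 28 (U(a) = 4 - 1*(-24) = 4 + 24 = 28)
w = 19 (w = -9 + 28 = 19)
-75*696 + w = -75*696 + 19 = -52200 + 19 = -52181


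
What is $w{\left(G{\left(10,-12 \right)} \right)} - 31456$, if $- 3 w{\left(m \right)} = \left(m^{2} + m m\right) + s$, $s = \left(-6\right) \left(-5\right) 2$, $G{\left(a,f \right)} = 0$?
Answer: $-31476$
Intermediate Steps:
$s = 60$ ($s = 30 \cdot 2 = 60$)
$w{\left(m \right)} = -20 - \frac{2 m^{2}}{3}$ ($w{\left(m \right)} = - \frac{\left(m^{2} + m m\right) + 60}{3} = - \frac{\left(m^{2} + m^{2}\right) + 60}{3} = - \frac{2 m^{2} + 60}{3} = - \frac{60 + 2 m^{2}}{3} = -20 - \frac{2 m^{2}}{3}$)
$w{\left(G{\left(10,-12 \right)} \right)} - 31456 = \left(-20 - \frac{2 \cdot 0^{2}}{3}\right) - 31456 = \left(-20 - 0\right) - 31456 = \left(-20 + 0\right) - 31456 = -20 - 31456 = -31476$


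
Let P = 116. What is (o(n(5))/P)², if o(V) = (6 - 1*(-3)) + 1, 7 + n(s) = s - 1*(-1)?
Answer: 25/3364 ≈ 0.0074316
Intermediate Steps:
n(s) = -6 + s (n(s) = -7 + (s - 1*(-1)) = -7 + (s + 1) = -7 + (1 + s) = -6 + s)
o(V) = 10 (o(V) = (6 + 3) + 1 = 9 + 1 = 10)
(o(n(5))/P)² = (10/116)² = (10*(1/116))² = (5/58)² = 25/3364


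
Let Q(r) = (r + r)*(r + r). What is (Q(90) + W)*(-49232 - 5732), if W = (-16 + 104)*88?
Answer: -2206474816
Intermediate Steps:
W = 7744 (W = 88*88 = 7744)
Q(r) = 4*r² (Q(r) = (2*r)*(2*r) = 4*r²)
(Q(90) + W)*(-49232 - 5732) = (4*90² + 7744)*(-49232 - 5732) = (4*8100 + 7744)*(-54964) = (32400 + 7744)*(-54964) = 40144*(-54964) = -2206474816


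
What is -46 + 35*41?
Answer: 1389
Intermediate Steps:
-46 + 35*41 = -46 + 1435 = 1389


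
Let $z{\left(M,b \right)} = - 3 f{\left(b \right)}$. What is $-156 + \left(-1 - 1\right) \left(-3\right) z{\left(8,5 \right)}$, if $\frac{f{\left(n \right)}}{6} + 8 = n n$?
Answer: $-1992$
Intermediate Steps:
$f{\left(n \right)} = -48 + 6 n^{2}$ ($f{\left(n \right)} = -48 + 6 n n = -48 + 6 n^{2}$)
$z{\left(M,b \right)} = 144 - 18 b^{2}$ ($z{\left(M,b \right)} = - 3 \left(-48 + 6 b^{2}\right) = 144 - 18 b^{2}$)
$-156 + \left(-1 - 1\right) \left(-3\right) z{\left(8,5 \right)} = -156 + \left(-1 - 1\right) \left(-3\right) \left(144 - 18 \cdot 5^{2}\right) = -156 + \left(-2\right) \left(-3\right) \left(144 - 450\right) = -156 + 6 \left(144 - 450\right) = -156 + 6 \left(-306\right) = -156 - 1836 = -1992$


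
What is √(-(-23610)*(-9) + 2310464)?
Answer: √2097974 ≈ 1448.4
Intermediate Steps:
√(-(-23610)*(-9) + 2310464) = √(-3935*54 + 2310464) = √(-212490 + 2310464) = √2097974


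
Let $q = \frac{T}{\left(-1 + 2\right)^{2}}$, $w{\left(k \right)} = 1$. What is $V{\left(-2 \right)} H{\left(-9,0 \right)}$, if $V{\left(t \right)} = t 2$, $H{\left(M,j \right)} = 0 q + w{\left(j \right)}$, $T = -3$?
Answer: $-4$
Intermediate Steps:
$q = -3$ ($q = - \frac{3}{\left(-1 + 2\right)^{2}} = - \frac{3}{1^{2}} = - \frac{3}{1} = \left(-3\right) 1 = -3$)
$H{\left(M,j \right)} = 1$ ($H{\left(M,j \right)} = 0 \left(-3\right) + 1 = 0 + 1 = 1$)
$V{\left(t \right)} = 2 t$
$V{\left(-2 \right)} H{\left(-9,0 \right)} = 2 \left(-2\right) 1 = \left(-4\right) 1 = -4$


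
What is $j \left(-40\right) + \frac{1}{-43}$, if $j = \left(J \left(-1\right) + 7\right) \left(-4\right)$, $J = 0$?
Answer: $\frac{48159}{43} \approx 1120.0$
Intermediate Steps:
$j = -28$ ($j = \left(0 \left(-1\right) + 7\right) \left(-4\right) = \left(0 + 7\right) \left(-4\right) = 7 \left(-4\right) = -28$)
$j \left(-40\right) + \frac{1}{-43} = \left(-28\right) \left(-40\right) + \frac{1}{-43} = 1120 - \frac{1}{43} = \frac{48159}{43}$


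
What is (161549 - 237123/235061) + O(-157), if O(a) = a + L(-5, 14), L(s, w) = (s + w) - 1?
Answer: 37938608277/235061 ≈ 1.6140e+5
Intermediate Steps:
L(s, w) = -1 + s + w
O(a) = 8 + a (O(a) = a + (-1 - 5 + 14) = a + 8 = 8 + a)
(161549 - 237123/235061) + O(-157) = (161549 - 237123/235061) + (8 - 157) = (161549 - 237123*1/235061) - 149 = (161549 - 237123/235061) - 149 = 37973632366/235061 - 149 = 37938608277/235061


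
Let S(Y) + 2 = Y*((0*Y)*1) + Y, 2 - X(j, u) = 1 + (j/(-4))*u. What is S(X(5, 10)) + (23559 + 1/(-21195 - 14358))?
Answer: 1676003971/71106 ≈ 23571.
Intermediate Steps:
X(j, u) = 1 + j*u/4 (X(j, u) = 2 - (1 + (j/(-4))*u) = 2 - (1 + (j*(-¼))*u) = 2 - (1 + (-j/4)*u) = 2 - (1 - j*u/4) = 2 + (-1 + j*u/4) = 1 + j*u/4)
S(Y) = -2 + Y (S(Y) = -2 + (Y*((0*Y)*1) + Y) = -2 + (Y*(0*1) + Y) = -2 + (Y*0 + Y) = -2 + (0 + Y) = -2 + Y)
S(X(5, 10)) + (23559 + 1/(-21195 - 14358)) = (-2 + (1 + (¼)*5*10)) + (23559 + 1/(-21195 - 14358)) = (-2 + (1 + 25/2)) + (23559 + 1/(-35553)) = (-2 + 27/2) + (23559 - 1/35553) = 23/2 + 837593126/35553 = 1676003971/71106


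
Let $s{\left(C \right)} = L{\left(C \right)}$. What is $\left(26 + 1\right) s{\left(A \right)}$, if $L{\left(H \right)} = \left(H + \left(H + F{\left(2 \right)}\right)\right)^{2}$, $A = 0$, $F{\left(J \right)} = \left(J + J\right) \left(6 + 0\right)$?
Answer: $15552$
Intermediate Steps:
$F{\left(J \right)} = 12 J$ ($F{\left(J \right)} = 2 J 6 = 12 J$)
$L{\left(H \right)} = \left(24 + 2 H\right)^{2}$ ($L{\left(H \right)} = \left(H + \left(H + 12 \cdot 2\right)\right)^{2} = \left(H + \left(H + 24\right)\right)^{2} = \left(H + \left(24 + H\right)\right)^{2} = \left(24 + 2 H\right)^{2}$)
$s{\left(C \right)} = 4 \left(12 + C\right)^{2}$
$\left(26 + 1\right) s{\left(A \right)} = \left(26 + 1\right) 4 \left(12 + 0\right)^{2} = 27 \cdot 4 \cdot 12^{2} = 27 \cdot 4 \cdot 144 = 27 \cdot 576 = 15552$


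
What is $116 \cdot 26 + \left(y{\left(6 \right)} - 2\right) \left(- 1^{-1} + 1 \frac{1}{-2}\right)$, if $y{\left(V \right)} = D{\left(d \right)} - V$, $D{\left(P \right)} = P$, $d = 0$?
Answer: $3028$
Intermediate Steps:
$y{\left(V \right)} = - V$ ($y{\left(V \right)} = 0 - V = - V$)
$116 \cdot 26 + \left(y{\left(6 \right)} - 2\right) \left(- 1^{-1} + 1 \frac{1}{-2}\right) = 116 \cdot 26 + \left(\left(-1\right) 6 - 2\right) \left(- 1^{-1} + 1 \frac{1}{-2}\right) = 3016 + \left(-6 - 2\right) \left(\left(-1\right) 1 + 1 \left(- \frac{1}{2}\right)\right) = 3016 - 8 \left(-1 - \frac{1}{2}\right) = 3016 - -12 = 3016 + 12 = 3028$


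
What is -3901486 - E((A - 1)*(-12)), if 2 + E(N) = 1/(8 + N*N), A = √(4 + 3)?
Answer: -373075506161/95624 - 9*√7/23906 ≈ -3.9015e+6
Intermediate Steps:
A = √7 ≈ 2.6458
E(N) = -2 + 1/(8 + N²) (E(N) = -2 + 1/(8 + N*N) = -2 + 1/(8 + N²))
-3901486 - E((A - 1)*(-12)) = -3901486 - (-15 - 2*144*(√7 - 1)²)/(8 + ((√7 - 1)*(-12))²) = -3901486 - (-15 - 2*144*(-1 + √7)²)/(8 + ((-1 + √7)*(-12))²) = -3901486 - (-15 - 2*(12 - 12*√7)²)/(8 + (12 - 12*√7)²)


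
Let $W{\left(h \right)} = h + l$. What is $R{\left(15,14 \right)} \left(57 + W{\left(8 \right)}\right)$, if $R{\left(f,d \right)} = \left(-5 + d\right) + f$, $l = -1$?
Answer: $1536$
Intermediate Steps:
$R{\left(f,d \right)} = -5 + d + f$
$W{\left(h \right)} = -1 + h$ ($W{\left(h \right)} = h - 1 = -1 + h$)
$R{\left(15,14 \right)} \left(57 + W{\left(8 \right)}\right) = \left(-5 + 14 + 15\right) \left(57 + \left(-1 + 8\right)\right) = 24 \left(57 + 7\right) = 24 \cdot 64 = 1536$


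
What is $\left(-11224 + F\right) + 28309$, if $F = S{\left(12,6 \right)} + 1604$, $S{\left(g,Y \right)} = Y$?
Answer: $18695$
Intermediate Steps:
$F = 1610$ ($F = 6 + 1604 = 1610$)
$\left(-11224 + F\right) + 28309 = \left(-11224 + 1610\right) + 28309 = -9614 + 28309 = 18695$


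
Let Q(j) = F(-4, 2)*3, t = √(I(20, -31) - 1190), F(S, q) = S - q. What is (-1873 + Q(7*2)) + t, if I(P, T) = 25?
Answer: -1891 + I*√1165 ≈ -1891.0 + 34.132*I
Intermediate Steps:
t = I*√1165 (t = √(25 - 1190) = √(-1165) = I*√1165 ≈ 34.132*I)
Q(j) = -18 (Q(j) = (-4 - 1*2)*3 = (-4 - 2)*3 = -6*3 = -18)
(-1873 + Q(7*2)) + t = (-1873 - 18) + I*√1165 = -1891 + I*√1165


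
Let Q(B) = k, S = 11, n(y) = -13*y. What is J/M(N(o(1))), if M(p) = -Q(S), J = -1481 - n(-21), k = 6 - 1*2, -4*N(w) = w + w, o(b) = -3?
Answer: 877/2 ≈ 438.50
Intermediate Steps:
N(w) = -w/2 (N(w) = -(w + w)/4 = -w/2)
k = 4 (k = 6 - 2 = 4)
Q(B) = 4
J = -1754 (J = -1481 - (-13)*(-21) = -1481 - 1*273 = -1481 - 273 = -1754)
M(p) = -4 (M(p) = -1*4 = -4)
J/M(N(o(1))) = -1754/(-4) = -1754*(-¼) = 877/2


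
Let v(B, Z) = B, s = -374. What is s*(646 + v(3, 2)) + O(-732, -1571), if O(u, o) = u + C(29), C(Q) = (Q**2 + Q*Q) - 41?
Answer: -241817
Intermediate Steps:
C(Q) = -41 + 2*Q**2 (C(Q) = (Q**2 + Q**2) - 41 = 2*Q**2 - 41 = -41 + 2*Q**2)
O(u, o) = 1641 + u (O(u, o) = u + (-41 + 2*29**2) = u + (-41 + 2*841) = u + (-41 + 1682) = u + 1641 = 1641 + u)
s*(646 + v(3, 2)) + O(-732, -1571) = -374*(646 + 3) + (1641 - 732) = -374*649 + 909 = -242726 + 909 = -241817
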